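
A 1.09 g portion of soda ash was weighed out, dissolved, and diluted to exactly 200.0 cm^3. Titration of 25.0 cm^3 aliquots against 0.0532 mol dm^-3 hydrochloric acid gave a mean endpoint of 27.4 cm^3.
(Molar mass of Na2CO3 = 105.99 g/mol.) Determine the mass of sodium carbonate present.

0.618 g

Na2CO3 + 2 HCl → 2 NaCl + H2O + CO2
n(HCl) per titration = 0.0274 × 0.0532 = 1.46 × 10^-3 mol
From the 1:2 ratio, n(Na2CO3) in each aliquot = 1/2 × 1.46 × 10^-3 = 7.29 × 10^-4 mol
n(Na2CO3) in the whole flask = 7.29 × 10^-4 × 200.0/25.0 = 5.83 × 10^-3 mol
mass of Na2CO3 = 5.83 × 10^-3 × 105.99 = 0.618 g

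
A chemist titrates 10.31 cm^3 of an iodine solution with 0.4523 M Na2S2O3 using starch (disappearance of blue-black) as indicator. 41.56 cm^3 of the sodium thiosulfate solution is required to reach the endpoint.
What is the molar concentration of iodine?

0.9116 M

I2 + 2 S2O3^2- → 2 I^- + S4O6^2-
n(Na2S2O3) = 0.04156 L × 0.4523 mol/L = 0.01880 mol
From the 1:2 mole ratio, n(I2) = 1/2 × 0.01880 = 9.399 × 10^-3 mol
[I2] = 9.399 × 10^-3 mol / 0.01031 L = 0.9116 mol/L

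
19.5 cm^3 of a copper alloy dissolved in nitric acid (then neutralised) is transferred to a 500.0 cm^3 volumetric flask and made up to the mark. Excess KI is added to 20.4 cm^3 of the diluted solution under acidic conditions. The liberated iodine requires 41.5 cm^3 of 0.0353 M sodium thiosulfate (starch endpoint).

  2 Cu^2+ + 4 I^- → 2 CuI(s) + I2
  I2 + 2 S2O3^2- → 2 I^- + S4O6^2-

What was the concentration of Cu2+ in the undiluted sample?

1.84 M

n(S2O3^2-) = 0.0415 × 0.0353 = 1.46 × 10^-3 mol
n(I2) = n(S2O3^2-)/2 = 7.32 × 10^-4 mol
From the 2:1 ratio, n(Cu2+) in the aliquot = 2/1 × 7.32 × 10^-4 = 1.46 × 10^-3 mol
[Cu2+]_dilute = 1.46 × 10^-3 / 0.0204 = 0.0718 mol/L
[Cu2+]_original = 0.0718 × 500.0/19.5 = 1.84 mol/L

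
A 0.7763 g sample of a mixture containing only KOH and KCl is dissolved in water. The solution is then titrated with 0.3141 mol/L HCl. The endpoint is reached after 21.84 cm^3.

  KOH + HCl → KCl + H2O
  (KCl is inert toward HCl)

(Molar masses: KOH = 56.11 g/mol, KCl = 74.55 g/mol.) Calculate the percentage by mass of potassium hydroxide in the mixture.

n(HCl) = 0.02184 × 0.3141 = 6.860 × 10^-3 mol
Let x = n(KOH), y = n(KCl).
Titrant: 1x = 6.860 × 10^-3;  mass: 56.11x + 74.55y = 0.7763
Solving, x = 6.860 × 10^-3 mol, y = 5.250 × 10^-3 mol
mass of KOH = 6.860 × 10^-3 × 56.11 = 0.3849 g
% KOH = 0.3849 / 0.7763 × 100 = 49.58 %

49.58 %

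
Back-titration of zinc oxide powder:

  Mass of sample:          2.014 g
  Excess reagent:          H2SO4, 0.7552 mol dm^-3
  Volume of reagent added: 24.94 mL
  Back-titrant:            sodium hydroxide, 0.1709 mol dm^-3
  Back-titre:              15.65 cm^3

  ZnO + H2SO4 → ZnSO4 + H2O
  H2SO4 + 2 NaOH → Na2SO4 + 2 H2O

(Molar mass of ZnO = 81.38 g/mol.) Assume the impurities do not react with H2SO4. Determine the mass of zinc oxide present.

n(H2SO4) added = 0.02494 × 0.7552 = 0.01883 mol
n(NaOH) used in back-titration = 0.01565 × 0.1709 = 2.675 × 10^-3 mol
From the 1:2 ratio, n(H2SO4) left over = 1/2 × 2.675 × 10^-3 = 1.337 × 10^-3 mol
n(H2SO4) consumed by analyte = 0.01883 − 1.337 × 10^-3 = 0.01750 mol
n(ZnO) = 0.01750 mol (1:1 ratio)
mass of ZnO = 0.01750 × 81.38 = 1.424 g

1.424 g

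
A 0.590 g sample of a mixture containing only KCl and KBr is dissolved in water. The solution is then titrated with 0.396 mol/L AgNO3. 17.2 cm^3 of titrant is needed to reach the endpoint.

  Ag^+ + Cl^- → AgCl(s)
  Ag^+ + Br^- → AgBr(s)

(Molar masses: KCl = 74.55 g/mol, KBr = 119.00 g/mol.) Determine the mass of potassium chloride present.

n(AgNO3) = 0.0172 × 0.396 = 6.81 × 10^-3 mol
Let x = n(KCl), y = n(KBr).
Titrant: 1x + 1y = 6.81 × 10^-3;  mass: 74.55x + 119.00y = 0.590
Solving, x = 4.96 × 10^-3 mol, y = 1.85 × 10^-3 mol
mass of KCl = 4.96 × 10^-3 × 74.55 = 0.370 g

0.370 g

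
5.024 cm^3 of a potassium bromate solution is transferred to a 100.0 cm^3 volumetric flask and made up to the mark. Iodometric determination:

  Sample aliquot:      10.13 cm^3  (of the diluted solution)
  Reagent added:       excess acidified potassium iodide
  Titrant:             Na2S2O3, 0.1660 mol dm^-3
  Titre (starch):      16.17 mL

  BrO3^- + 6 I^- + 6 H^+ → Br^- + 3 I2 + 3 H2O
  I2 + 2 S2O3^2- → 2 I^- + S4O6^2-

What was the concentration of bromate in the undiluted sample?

n(S2O3^2-) = 0.01617 × 0.1660 = 2.684 × 10^-3 mol
n(I2) = n(S2O3^2-)/2 = 1.342 × 10^-3 mol
From the 1:3 ratio, n(BrO3^-) in the aliquot = 1/3 × 1.342 × 10^-3 = 4.474 × 10^-4 mol
[BrO3^-]_dilute = 4.474 × 10^-4 / 0.01013 = 0.04416 mol/L
[BrO3^-]_original = 0.04416 × 100.0/5.024 = 0.8790 mol/L

0.8790 mol/L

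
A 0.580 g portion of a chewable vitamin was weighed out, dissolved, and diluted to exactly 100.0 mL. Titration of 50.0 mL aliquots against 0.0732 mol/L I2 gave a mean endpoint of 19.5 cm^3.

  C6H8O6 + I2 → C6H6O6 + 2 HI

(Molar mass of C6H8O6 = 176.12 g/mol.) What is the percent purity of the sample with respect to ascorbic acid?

86.7 %

n(I2) per titration = 0.0195 × 0.0732 = 1.43 × 10^-3 mol
n(C6H8O6) in each aliquot = 1.43 × 10^-3 mol (1:1 ratio)
n(C6H8O6) in the whole flask = 1.43 × 10^-3 × 100.0/50.0 = 2.85 × 10^-3 mol
mass of C6H8O6 = 2.85 × 10^-3 × 176.12 = 0.503 g
% C6H8O6 = 0.503 / 0.580 × 100 = 86.7 %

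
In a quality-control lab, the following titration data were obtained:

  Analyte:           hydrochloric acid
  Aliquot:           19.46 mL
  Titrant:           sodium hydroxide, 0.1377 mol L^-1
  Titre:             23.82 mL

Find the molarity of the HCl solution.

0.1686 mol/L

HCl + NaOH → NaCl + H2O
n(NaOH) = 0.02382 L × 0.1377 mol/L = 3.280 × 10^-3 mol
n(HCl) = 3.280 × 10^-3 mol (1:1 mole ratio)
[HCl] = 3.280 × 10^-3 mol / 0.01946 L = 0.1686 mol/L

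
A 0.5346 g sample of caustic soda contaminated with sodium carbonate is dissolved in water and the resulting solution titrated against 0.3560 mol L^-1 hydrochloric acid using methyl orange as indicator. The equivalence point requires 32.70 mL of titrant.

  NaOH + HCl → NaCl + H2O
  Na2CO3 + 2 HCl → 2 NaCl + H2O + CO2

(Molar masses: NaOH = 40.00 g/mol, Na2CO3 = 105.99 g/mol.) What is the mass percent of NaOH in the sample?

n(HCl) = 0.03270 × 0.3560 = 0.01164 mol
Let x = n(NaOH), y = n(Na2CO3).
Titrant: 1x + 2y = 0.01164;  mass: 40.00x + 105.99y = 0.5346
Solving, x = 6.335 × 10^-3 mol, y = 2.653 × 10^-3 mol
mass of NaOH = 6.335 × 10^-3 × 40.00 = 0.2534 g
% NaOH = 0.2534 / 0.5346 × 100 = 47.40 %

47.40 %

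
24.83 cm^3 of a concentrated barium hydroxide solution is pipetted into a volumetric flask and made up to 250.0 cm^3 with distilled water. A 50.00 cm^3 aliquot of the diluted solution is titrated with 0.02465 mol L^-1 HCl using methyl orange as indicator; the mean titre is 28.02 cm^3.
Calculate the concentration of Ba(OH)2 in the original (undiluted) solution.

Ba(OH)2 + 2 HCl → BaCl2 + 2 H2O
n(HCl) = 0.02802 × 0.02465 = 6.907 × 10^-4 mol
From the 1:2 ratio, n(Ba(OH)2) in the aliquot = 1/2 × 6.907 × 10^-4 = 3.453 × 10^-4 mol
[Ba(OH)2]_dilute = 3.453 × 10^-4 / 0.05000 = 0.006907 mol/L
Dilution factor = 250.0 / 24.83 = 10.07
[Ba(OH)2]_stock = 0.006907 × 10.07 = 0.06954 mol/L

0.06954 mol/L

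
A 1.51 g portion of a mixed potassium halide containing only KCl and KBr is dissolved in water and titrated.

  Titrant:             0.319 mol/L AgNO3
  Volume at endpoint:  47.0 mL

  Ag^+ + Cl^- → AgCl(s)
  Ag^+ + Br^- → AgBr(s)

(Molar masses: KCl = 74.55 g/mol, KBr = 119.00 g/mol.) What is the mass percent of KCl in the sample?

30.5 %

n(AgNO3) = 0.0470 × 0.319 = 0.0150 mol
Let x = n(KCl), y = n(KBr).
Titrant: 1x + 1y = 0.0150;  mass: 74.55x + 119.00y = 1.51
Solving, x = 6.17 × 10^-3 mol, y = 8.83 × 10^-3 mol
mass of KCl = 6.17 × 10^-3 × 74.55 = 0.460 g
% KCl = 0.460 / 1.51 × 100 = 30.5 %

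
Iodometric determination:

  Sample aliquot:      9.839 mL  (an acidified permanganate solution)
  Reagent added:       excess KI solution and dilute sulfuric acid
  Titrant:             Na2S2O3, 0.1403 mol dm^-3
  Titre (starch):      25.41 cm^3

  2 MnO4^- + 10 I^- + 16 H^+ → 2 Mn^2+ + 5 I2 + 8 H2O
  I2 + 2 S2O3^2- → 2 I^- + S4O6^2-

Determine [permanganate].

0.07247 mol/L

n(S2O3^2-) = 0.02541 × 0.1403 = 3.565 × 10^-3 mol
n(I2) = n(S2O3^2-)/2 = 1.783 × 10^-3 mol
From the 2:5 ratio, n(MnO4^-) in the aliquot = 2/5 × 1.783 × 10^-3 = 7.130 × 10^-4 mol
[MnO4^-] = 7.130 × 10^-4 / 0.009839 = 0.07247 mol/L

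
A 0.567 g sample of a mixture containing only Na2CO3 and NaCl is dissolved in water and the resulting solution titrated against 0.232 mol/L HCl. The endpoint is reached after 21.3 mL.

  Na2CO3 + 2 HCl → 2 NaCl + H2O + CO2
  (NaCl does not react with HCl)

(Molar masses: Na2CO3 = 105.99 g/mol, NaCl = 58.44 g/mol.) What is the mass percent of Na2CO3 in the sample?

46.2 %

n(HCl) = 0.0213 × 0.232 = 4.94 × 10^-3 mol
Let x = n(Na2CO3), y = n(NaCl).
Titrant: 2x = 4.94 × 10^-3;  mass: 105.99x + 58.44y = 0.567
Solving, x = 2.47 × 10^-3 mol, y = 5.22 × 10^-3 mol
mass of Na2CO3 = 2.47 × 10^-3 × 105.99 = 0.262 g
% Na2CO3 = 0.262 / 0.567 × 100 = 46.2 %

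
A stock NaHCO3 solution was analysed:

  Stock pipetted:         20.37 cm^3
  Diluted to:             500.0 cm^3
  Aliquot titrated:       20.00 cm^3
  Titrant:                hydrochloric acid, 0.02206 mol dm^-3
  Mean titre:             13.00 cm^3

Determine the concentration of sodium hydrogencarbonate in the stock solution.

0.3520 mol/L

NaHCO3 + HCl → NaCl + H2O + CO2
n(HCl) = 0.01300 × 0.02206 = 2.868 × 10^-4 mol
n(NaHCO3) in the aliquot = 2.868 × 10^-4 mol (1:1 ratio)
[NaHCO3]_dilute = 2.868 × 10^-4 / 0.02000 = 0.01434 mol/L
Dilution factor = 500.0 / 20.37 = 24.55
[NaHCO3]_stock = 0.01434 × 24.55 = 0.3520 mol/L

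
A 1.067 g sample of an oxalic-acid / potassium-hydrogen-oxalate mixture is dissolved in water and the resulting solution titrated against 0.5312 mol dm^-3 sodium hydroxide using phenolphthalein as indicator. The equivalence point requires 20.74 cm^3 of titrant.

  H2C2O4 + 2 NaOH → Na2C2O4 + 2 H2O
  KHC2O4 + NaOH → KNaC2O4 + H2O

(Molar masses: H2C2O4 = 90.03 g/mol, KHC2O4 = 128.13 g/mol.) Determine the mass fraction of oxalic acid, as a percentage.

17.49 %

n(NaOH) = 0.02074 × 0.5312 = 0.01102 mol
Let x = n(H2C2O4), y = n(KHC2O4).
Titrant: 2x + 1y = 0.01102;  mass: 90.03x + 128.13y = 1.067
Solving, x = 2.073 × 10^-3 mol, y = 6.871 × 10^-3 mol
mass of H2C2O4 = 2.073 × 10^-3 × 90.03 = 0.1866 g
% H2C2O4 = 0.1866 / 1.067 × 100 = 17.49 %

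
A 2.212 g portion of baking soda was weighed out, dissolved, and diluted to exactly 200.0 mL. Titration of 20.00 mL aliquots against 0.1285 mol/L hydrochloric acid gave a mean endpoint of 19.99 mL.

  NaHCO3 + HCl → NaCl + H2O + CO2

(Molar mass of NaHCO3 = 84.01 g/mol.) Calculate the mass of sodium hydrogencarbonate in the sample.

2.158 g

n(HCl) per titration = 0.01999 × 0.1285 = 2.569 × 10^-3 mol
n(NaHCO3) in each aliquot = 2.569 × 10^-3 mol (1:1 ratio)
n(NaHCO3) in the whole flask = 2.569 × 10^-3 × 200.0/20.00 = 0.02569 mol
mass of NaHCO3 = 0.02569 × 84.01 = 2.158 g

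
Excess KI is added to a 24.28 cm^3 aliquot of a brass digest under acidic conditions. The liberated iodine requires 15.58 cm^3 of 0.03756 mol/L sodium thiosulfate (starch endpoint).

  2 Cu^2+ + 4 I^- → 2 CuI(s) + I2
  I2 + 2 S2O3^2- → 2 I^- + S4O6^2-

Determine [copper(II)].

n(S2O3^2-) = 0.01558 × 0.03756 = 5.852 × 10^-4 mol
n(I2) = n(S2O3^2-)/2 = 2.926 × 10^-4 mol
From the 2:1 ratio, n(Cu2+) in the aliquot = 2/1 × 2.926 × 10^-4 = 5.852 × 10^-4 mol
[Cu2+] = 5.852 × 10^-4 / 0.02428 = 0.02410 mol/L

0.02410 mol/L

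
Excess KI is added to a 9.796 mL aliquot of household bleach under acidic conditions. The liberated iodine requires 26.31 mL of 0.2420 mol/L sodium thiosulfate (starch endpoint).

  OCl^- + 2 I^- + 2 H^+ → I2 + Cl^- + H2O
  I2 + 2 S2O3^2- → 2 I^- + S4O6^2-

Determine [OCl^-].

0.3250 mol/L

n(S2O3^2-) = 0.02631 × 0.2420 = 6.367 × 10^-3 mol
n(I2) = n(S2O3^2-)/2 = 3.184 × 10^-3 mol
n(OCl^-) in the aliquot = 3.184 × 10^-3 mol (1:1 ratio)
[OCl^-] = 3.184 × 10^-3 / 0.009796 = 0.3250 mol/L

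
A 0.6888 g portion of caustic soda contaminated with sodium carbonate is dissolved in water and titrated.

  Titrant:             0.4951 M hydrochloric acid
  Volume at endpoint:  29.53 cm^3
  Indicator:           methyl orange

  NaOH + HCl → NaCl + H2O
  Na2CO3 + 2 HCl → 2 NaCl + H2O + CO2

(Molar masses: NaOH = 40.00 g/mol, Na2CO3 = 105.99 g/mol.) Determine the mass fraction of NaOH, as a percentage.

38.43 %

n(HCl) = 0.02953 × 0.4951 = 0.01462 mol
Let x = n(NaOH), y = n(Na2CO3).
Titrant: 1x + 2y = 0.01462;  mass: 40.00x + 105.99y = 0.6888
Solving, x = 6.618 × 10^-3 mol, y = 4.001 × 10^-3 mol
mass of NaOH = 6.618 × 10^-3 × 40.00 = 0.2647 g
% NaOH = 0.2647 / 0.6888 × 100 = 38.43 %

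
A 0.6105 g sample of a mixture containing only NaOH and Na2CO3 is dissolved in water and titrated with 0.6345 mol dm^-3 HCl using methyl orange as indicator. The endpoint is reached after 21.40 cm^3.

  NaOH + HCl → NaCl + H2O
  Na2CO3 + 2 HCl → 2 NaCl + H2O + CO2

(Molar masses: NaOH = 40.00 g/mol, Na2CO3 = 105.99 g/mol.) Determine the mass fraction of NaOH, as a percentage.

n(HCl) = 0.02140 × 0.6345 = 0.01358 mol
Let x = n(NaOH), y = n(Na2CO3).
Titrant: 1x + 2y = 0.01358;  mass: 40.00x + 105.99y = 0.6105
Solving, x = 8.394 × 10^-3 mol, y = 2.592 × 10^-3 mol
mass of NaOH = 8.394 × 10^-3 × 40.00 = 0.3358 g
% NaOH = 0.3358 / 0.6105 × 100 = 55.00 %

55.00 %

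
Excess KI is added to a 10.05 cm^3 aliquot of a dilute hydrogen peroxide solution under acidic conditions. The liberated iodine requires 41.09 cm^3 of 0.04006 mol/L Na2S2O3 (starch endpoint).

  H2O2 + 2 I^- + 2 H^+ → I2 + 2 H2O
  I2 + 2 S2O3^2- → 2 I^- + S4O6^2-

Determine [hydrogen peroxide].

n(S2O3^2-) = 0.04109 × 0.04006 = 1.646 × 10^-3 mol
n(I2) = n(S2O3^2-)/2 = 8.230 × 10^-4 mol
n(H2O2) in the aliquot = 8.230 × 10^-4 mol (1:1 ratio)
[H2O2] = 8.230 × 10^-4 / 0.01005 = 0.08189 mol/L

0.08189 mol/L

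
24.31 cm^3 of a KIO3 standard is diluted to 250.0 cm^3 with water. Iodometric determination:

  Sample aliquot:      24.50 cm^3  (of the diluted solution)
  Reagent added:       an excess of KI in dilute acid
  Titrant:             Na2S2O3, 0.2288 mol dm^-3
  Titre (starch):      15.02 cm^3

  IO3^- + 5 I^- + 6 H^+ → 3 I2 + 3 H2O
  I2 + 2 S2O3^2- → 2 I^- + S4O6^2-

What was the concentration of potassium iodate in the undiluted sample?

n(S2O3^2-) = 0.01502 × 0.2288 = 3.437 × 10^-3 mol
n(I2) = n(S2O3^2-)/2 = 1.718 × 10^-3 mol
From the 1:3 ratio, n(IO3^-) in the aliquot = 1/3 × 1.718 × 10^-3 = 5.728 × 10^-4 mol
[IO3^-]_dilute = 5.728 × 10^-4 / 0.02450 = 0.02338 mol/L
[IO3^-]_original = 0.02338 × 250.0/24.31 = 0.2404 mol/L

0.2404 mol/L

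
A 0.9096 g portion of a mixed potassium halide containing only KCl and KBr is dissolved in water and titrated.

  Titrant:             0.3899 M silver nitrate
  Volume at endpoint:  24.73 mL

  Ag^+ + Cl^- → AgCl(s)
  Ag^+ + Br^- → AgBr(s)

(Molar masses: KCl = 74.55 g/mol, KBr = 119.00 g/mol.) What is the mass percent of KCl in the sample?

43.85 %

n(AgNO3) = 0.02473 × 0.3899 = 9.642 × 10^-3 mol
Let x = n(KCl), y = n(KBr).
Titrant: 1x + 1y = 9.642 × 10^-3;  mass: 74.55x + 119.00y = 0.9096
Solving, x = 5.350 × 10^-3 mol, y = 4.292 × 10^-3 mol
mass of KCl = 5.350 × 10^-3 × 74.55 = 0.3989 g
% KCl = 0.3989 / 0.9096 × 100 = 43.85 %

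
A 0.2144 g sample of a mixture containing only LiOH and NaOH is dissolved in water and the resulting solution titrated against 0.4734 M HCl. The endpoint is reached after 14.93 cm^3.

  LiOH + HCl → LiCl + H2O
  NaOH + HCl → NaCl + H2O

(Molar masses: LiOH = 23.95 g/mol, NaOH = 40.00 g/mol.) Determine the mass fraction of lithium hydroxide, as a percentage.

n(HCl) = 0.01493 × 0.4734 = 7.068 × 10^-3 mol
Let x = n(LiOH), y = n(NaOH).
Titrant: 1x + 1y = 7.068 × 10^-3;  mass: 23.95x + 40.00y = 0.2144
Solving, x = 4.256 × 10^-3 mol, y = 2.812 × 10^-3 mol
mass of LiOH = 4.256 × 10^-3 × 23.95 = 0.1019 g
% LiOH = 0.1019 / 0.2144 × 100 = 47.55 %

47.55 %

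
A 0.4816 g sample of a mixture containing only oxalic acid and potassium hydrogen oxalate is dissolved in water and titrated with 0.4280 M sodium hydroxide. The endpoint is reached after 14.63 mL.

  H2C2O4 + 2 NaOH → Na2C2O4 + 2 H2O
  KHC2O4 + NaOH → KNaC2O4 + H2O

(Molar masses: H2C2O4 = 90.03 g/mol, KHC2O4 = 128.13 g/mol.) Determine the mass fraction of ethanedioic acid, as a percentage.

n(NaOH) = 0.01463 × 0.4280 = 6.262 × 10^-3 mol
Let x = n(H2C2O4), y = n(KHC2O4).
Titrant: 2x + 1y = 6.262 × 10^-3;  mass: 90.03x + 128.13y = 0.4816
Solving, x = 1.929 × 10^-3 mol, y = 2.403 × 10^-3 mol
mass of H2C2O4 = 1.929 × 10^-3 × 90.03 = 0.1737 g
% H2C2O4 = 0.1737 / 0.4816 × 100 = 36.07 %

36.07 %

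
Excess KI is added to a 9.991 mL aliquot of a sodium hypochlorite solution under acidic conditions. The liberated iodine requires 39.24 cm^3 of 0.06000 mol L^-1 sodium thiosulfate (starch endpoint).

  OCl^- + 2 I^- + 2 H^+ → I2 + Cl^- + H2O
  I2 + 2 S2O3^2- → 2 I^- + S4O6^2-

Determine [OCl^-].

n(S2O3^2-) = 0.03924 × 0.06000 = 2.354 × 10^-3 mol
n(I2) = n(S2O3^2-)/2 = 1.177 × 10^-3 mol
n(OCl^-) in the aliquot = 1.177 × 10^-3 mol (1:1 ratio)
[OCl^-] = 1.177 × 10^-3 / 0.009991 = 0.1178 mol/L

0.1178 mol/L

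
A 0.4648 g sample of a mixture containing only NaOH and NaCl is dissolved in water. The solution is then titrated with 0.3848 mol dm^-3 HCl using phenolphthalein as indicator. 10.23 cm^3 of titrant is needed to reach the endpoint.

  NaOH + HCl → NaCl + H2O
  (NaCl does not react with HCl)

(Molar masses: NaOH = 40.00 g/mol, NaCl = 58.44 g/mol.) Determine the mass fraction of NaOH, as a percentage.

33.88 %

n(HCl) = 0.01023 × 0.3848 = 3.937 × 10^-3 mol
Let x = n(NaOH), y = n(NaCl).
Titrant: 1x = 3.937 × 10^-3;  mass: 40.00x + 58.44y = 0.4648
Solving, x = 3.937 × 10^-3 mol, y = 5.259 × 10^-3 mol
mass of NaOH = 3.937 × 10^-3 × 40.00 = 0.1575 g
% NaOH = 0.1575 / 0.4648 × 100 = 33.88 %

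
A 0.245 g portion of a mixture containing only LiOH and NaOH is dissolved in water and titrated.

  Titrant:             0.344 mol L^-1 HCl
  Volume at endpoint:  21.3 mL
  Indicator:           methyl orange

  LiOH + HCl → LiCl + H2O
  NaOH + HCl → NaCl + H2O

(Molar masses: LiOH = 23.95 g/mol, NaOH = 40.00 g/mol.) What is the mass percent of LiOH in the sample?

n(HCl) = 0.0213 × 0.344 = 7.33 × 10^-3 mol
Let x = n(LiOH), y = n(NaOH).
Titrant: 1x + 1y = 7.33 × 10^-3;  mass: 23.95x + 40.00y = 0.245
Solving, x = 3.00 × 10^-3 mol, y = 4.33 × 10^-3 mol
mass of LiOH = 3.00 × 10^-3 × 23.95 = 0.0718 g
% LiOH = 0.0718 / 0.245 × 100 = 29.3 %

29.3 %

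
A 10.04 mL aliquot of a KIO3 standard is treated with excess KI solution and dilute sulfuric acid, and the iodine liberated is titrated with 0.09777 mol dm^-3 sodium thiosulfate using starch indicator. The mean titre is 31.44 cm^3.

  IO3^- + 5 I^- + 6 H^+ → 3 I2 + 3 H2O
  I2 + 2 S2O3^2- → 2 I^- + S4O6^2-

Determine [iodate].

n(S2O3^2-) = 0.03144 × 0.09777 = 3.074 × 10^-3 mol
n(I2) = n(S2O3^2-)/2 = 1.537 × 10^-3 mol
From the 1:3 ratio, n(IO3^-) in the aliquot = 1/3 × 1.537 × 10^-3 = 5.123 × 10^-4 mol
[IO3^-] = 5.123 × 10^-4 / 0.01004 = 0.05103 mol/L

0.05103 mol/L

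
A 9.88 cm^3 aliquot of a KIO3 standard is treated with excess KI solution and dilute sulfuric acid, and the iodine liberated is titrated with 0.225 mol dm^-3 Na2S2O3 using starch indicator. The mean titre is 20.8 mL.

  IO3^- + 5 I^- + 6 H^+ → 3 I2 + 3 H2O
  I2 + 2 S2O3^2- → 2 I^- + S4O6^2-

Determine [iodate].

0.0789 mol/L

n(S2O3^2-) = 0.0208 × 0.225 = 4.68 × 10^-3 mol
n(I2) = n(S2O3^2-)/2 = 2.34 × 10^-3 mol
From the 1:3 ratio, n(IO3^-) in the aliquot = 1/3 × 2.34 × 10^-3 = 7.80 × 10^-4 mol
[IO3^-] = 7.80 × 10^-4 / 0.00988 = 0.0789 mol/L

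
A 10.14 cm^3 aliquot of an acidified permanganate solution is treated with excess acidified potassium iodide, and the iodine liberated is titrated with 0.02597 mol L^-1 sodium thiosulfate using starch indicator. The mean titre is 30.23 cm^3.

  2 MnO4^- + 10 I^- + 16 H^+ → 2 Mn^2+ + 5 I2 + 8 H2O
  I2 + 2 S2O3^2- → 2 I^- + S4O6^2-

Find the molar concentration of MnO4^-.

n(S2O3^2-) = 0.03023 × 0.02597 = 7.851 × 10^-4 mol
n(I2) = n(S2O3^2-)/2 = 3.925 × 10^-4 mol
From the 2:5 ratio, n(MnO4^-) in the aliquot = 2/5 × 3.925 × 10^-4 = 1.570 × 10^-4 mol
[MnO4^-] = 1.570 × 10^-4 / 0.01014 = 0.01548 mol/L

0.01548 mol/L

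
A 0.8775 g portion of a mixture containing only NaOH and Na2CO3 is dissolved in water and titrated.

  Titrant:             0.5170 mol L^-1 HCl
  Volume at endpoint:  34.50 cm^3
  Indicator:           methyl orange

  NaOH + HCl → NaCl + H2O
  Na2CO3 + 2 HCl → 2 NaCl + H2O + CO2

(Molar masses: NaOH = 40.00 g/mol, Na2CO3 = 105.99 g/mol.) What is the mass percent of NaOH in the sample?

23.76 %

n(HCl) = 0.03450 × 0.5170 = 0.01784 mol
Let x = n(NaOH), y = n(Na2CO3).
Titrant: 1x + 2y = 0.01784;  mass: 40.00x + 105.99y = 0.8775
Solving, x = 5.213 × 10^-3 mol, y = 6.312 × 10^-3 mol
mass of NaOH = 5.213 × 10^-3 × 40.00 = 0.2085 g
% NaOH = 0.2085 / 0.8775 × 100 = 23.76 %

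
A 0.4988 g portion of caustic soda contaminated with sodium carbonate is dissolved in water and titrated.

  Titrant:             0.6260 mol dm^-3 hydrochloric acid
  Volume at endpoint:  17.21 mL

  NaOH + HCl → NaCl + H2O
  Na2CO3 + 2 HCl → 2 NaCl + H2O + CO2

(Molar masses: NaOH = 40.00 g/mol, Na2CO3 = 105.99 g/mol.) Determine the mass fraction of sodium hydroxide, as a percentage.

44.52 %

n(HCl) = 0.01721 × 0.6260 = 0.01077 mol
Let x = n(NaOH), y = n(Na2CO3).
Titrant: 1x + 2y = 0.01077;  mass: 40.00x + 105.99y = 0.4988
Solving, x = 5.551 × 10^-3 mol, y = 2.611 × 10^-3 mol
mass of NaOH = 5.551 × 10^-3 × 40.00 = 0.2221 g
% NaOH = 0.2221 / 0.4988 × 100 = 44.52 %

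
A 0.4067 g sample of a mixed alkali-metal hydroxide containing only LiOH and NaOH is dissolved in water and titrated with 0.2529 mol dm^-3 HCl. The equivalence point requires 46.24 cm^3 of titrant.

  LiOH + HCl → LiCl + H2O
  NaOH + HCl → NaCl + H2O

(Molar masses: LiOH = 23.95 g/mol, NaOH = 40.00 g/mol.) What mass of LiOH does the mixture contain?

0.09112 g

n(HCl) = 0.04624 × 0.2529 = 0.01169 mol
Let x = n(LiOH), y = n(NaOH).
Titrant: 1x + 1y = 0.01169;  mass: 23.95x + 40.00y = 0.4067
Solving, x = 3.805 × 10^-3 mol, y = 7.889 × 10^-3 mol
mass of LiOH = 3.805 × 10^-3 × 23.95 = 0.09112 g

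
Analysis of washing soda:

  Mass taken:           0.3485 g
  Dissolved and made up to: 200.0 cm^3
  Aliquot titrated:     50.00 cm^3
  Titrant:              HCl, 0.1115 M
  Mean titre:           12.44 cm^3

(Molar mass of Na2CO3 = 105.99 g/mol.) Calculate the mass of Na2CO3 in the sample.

0.2940 g

Na2CO3 + 2 HCl → 2 NaCl + H2O + CO2
n(HCl) per titration = 0.01244 × 0.1115 = 1.387 × 10^-3 mol
From the 1:2 ratio, n(Na2CO3) in each aliquot = 1/2 × 1.387 × 10^-3 = 6.935 × 10^-4 mol
n(Na2CO3) in the whole flask = 6.935 × 10^-4 × 200.0/50.00 = 2.774 × 10^-3 mol
mass of Na2CO3 = 2.774 × 10^-3 × 105.99 = 0.2940 g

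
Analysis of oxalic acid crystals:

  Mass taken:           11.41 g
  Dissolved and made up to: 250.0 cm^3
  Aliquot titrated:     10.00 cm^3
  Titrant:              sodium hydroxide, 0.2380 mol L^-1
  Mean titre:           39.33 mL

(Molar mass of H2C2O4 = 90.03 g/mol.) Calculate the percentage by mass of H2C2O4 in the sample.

H2C2O4 + 2 NaOH → Na2C2O4 + 2 H2O
n(NaOH) per titration = 0.03933 × 0.2380 = 9.361 × 10^-3 mol
From the 1:2 ratio, n(H2C2O4) in each aliquot = 1/2 × 9.361 × 10^-3 = 4.680 × 10^-3 mol
n(H2C2O4) in the whole flask = 4.680 × 10^-3 × 250.0/10.00 = 0.1170 mol
mass of H2C2O4 = 0.1170 × 90.03 = 10.53 g
% H2C2O4 = 10.53 / 11.41 × 100 = 92.32 %

92.32 %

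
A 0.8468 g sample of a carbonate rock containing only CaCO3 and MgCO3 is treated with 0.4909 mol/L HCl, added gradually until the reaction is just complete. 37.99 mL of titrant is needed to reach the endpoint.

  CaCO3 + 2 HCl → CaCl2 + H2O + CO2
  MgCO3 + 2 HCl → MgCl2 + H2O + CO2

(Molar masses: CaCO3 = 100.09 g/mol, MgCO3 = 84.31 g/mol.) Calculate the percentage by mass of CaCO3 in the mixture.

n(HCl) = 0.03799 × 0.4909 = 0.01865 mol
Let x = n(CaCO3), y = n(MgCO3).
Titrant: 2x + 2y = 0.01865;  mass: 100.09x + 84.31y = 0.8468
Solving, x = 3.843 × 10^-3 mol, y = 5.482 × 10^-3 mol
mass of CaCO3 = 3.843 × 10^-3 × 100.09 = 0.3846 g
% CaCO3 = 0.3846 / 0.8468 × 100 = 45.42 %

45.42 %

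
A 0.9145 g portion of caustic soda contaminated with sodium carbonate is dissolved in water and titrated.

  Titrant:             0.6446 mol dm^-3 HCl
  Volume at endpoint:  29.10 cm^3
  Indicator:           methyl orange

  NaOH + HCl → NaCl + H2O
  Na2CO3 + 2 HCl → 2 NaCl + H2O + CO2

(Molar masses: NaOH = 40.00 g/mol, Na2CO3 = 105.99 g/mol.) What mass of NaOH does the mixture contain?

n(HCl) = 0.02910 × 0.6446 = 0.01876 mol
Let x = n(NaOH), y = n(Na2CO3).
Titrant: 1x + 2y = 0.01876;  mass: 40.00x + 105.99y = 0.9145
Solving, x = 6.123 × 10^-3 mol, y = 6.317 × 10^-3 mol
mass of NaOH = 6.123 × 10^-3 × 40.00 = 0.2449 g

0.2449 g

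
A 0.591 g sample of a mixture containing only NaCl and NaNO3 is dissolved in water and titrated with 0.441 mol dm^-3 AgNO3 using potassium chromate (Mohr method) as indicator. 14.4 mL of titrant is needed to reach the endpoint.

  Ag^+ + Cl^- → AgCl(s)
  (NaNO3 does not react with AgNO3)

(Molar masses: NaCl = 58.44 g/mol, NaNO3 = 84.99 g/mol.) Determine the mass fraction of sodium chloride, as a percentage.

n(AgNO3) = 0.0144 × 0.441 = 6.35 × 10^-3 mol
Let x = n(NaCl), y = n(NaNO3).
Titrant: 1x = 6.35 × 10^-3;  mass: 58.44x + 84.99y = 0.591
Solving, x = 6.35 × 10^-3 mol, y = 2.59 × 10^-3 mol
mass of NaCl = 6.35 × 10^-3 × 58.44 = 0.371 g
% NaCl = 0.371 / 0.591 × 100 = 62.8 %

62.8 %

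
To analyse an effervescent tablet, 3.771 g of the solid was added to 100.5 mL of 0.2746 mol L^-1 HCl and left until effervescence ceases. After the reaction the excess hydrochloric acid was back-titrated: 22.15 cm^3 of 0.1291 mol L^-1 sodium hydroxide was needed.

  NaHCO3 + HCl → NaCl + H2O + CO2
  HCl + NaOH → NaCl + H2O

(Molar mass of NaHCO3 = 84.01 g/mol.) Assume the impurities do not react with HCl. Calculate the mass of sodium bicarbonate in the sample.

2.078 g

n(HCl) added = 0.1005 × 0.2746 = 0.02760 mol
n(NaOH) used in back-titration = 0.02215 × 0.1291 = 2.860 × 10^-3 mol
n(HCl) left over = 2.860 × 10^-3 mol (1:1 ratio)
n(HCl) consumed by analyte = 0.02760 − 2.860 × 10^-3 = 0.02474 mol
n(NaHCO3) = 0.02474 mol (1:1 ratio)
mass of NaHCO3 = 0.02474 × 84.01 = 2.078 g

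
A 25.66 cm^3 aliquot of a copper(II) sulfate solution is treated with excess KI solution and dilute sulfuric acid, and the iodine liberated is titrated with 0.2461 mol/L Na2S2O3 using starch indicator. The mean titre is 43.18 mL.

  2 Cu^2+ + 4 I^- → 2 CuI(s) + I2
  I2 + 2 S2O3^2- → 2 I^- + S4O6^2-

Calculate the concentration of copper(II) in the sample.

0.4141 mol/L

n(S2O3^2-) = 0.04318 × 0.2461 = 0.01063 mol
n(I2) = n(S2O3^2-)/2 = 5.313 × 10^-3 mol
From the 2:1 ratio, n(Cu2+) in the aliquot = 2/1 × 5.313 × 10^-3 = 0.01063 mol
[Cu2+] = 0.01063 / 0.02566 = 0.4141 mol/L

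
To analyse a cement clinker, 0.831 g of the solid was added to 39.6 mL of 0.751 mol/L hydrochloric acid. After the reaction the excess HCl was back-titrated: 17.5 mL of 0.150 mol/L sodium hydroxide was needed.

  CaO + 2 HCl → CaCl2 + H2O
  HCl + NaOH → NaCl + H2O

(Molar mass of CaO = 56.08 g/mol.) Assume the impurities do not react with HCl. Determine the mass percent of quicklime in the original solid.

91.5 %

n(HCl) added = 0.0396 × 0.751 = 0.0297 mol
n(NaOH) used in back-titration = 0.0175 × 0.150 = 2.62 × 10^-3 mol
n(HCl) left over = 2.62 × 10^-3 mol (1:1 ratio)
n(HCl) consumed by analyte = 0.0297 − 2.62 × 10^-3 = 0.0271 mol
From the 1:2 ratio, n(CaO) = 1/2 × 0.0271 = 0.0136 mol
mass of CaO = 0.0136 × 56.08 = 0.760 g
% CaO = 0.760 / 0.831 × 100 = 91.5 %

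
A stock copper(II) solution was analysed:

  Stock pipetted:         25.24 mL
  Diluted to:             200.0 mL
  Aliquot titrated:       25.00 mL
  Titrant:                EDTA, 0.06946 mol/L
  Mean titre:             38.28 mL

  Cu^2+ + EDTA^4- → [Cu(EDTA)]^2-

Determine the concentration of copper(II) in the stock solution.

n(EDTA) = 0.03828 × 0.06946 = 2.659 × 10^-3 mol
n(Cu2+) in the aliquot = 2.659 × 10^-3 mol (1:1 ratio)
[Cu2+]_dilute = 2.659 × 10^-3 / 0.02500 = 0.1064 mol/L
Dilution factor = 200.0 / 25.24 = 7.924
[Cu2+]_stock = 0.1064 × 7.924 = 0.8428 mol/L

0.8428 mol/L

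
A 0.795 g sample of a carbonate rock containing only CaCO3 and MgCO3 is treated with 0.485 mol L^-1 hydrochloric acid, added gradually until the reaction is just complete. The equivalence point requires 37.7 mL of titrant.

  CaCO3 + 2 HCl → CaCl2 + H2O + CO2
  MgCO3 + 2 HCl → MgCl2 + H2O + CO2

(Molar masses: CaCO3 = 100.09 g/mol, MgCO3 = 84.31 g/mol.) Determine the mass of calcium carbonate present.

n(HCl) = 0.0377 × 0.485 = 0.0183 mol
Let x = n(CaCO3), y = n(MgCO3).
Titrant: 2x + 2y = 0.0183;  mass: 100.09x + 84.31y = 0.795
Solving, x = 1.53 × 10^-3 mol, y = 7.61 × 10^-3 mol
mass of CaCO3 = 1.53 × 10^-3 × 100.09 = 0.154 g

0.154 g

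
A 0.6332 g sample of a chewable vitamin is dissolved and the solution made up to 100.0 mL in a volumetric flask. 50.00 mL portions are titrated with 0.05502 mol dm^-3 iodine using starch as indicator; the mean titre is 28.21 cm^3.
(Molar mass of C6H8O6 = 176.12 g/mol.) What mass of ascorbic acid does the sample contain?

C6H8O6 + I2 → C6H6O6 + 2 HI
n(I2) per titration = 0.02821 × 0.05502 = 1.552 × 10^-3 mol
n(C6H8O6) in each aliquot = 1.552 × 10^-3 mol (1:1 ratio)
n(C6H8O6) in the whole flask = 1.552 × 10^-3 × 100.0/50.00 = 3.104 × 10^-3 mol
mass of C6H8O6 = 3.104 × 10^-3 × 176.12 = 0.5467 g

0.5467 g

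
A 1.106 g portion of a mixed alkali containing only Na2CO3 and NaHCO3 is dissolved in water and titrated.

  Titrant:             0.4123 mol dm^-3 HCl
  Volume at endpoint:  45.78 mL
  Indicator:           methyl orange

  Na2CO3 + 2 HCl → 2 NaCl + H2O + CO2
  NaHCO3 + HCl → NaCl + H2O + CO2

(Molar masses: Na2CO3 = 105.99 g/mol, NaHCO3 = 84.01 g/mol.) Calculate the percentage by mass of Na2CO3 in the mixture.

n(HCl) = 0.04578 × 0.4123 = 0.01888 mol
Let x = n(Na2CO3), y = n(NaHCO3).
Titrant: 2x + 1y = 0.01888;  mass: 105.99x + 84.01y = 1.106
Solving, x = 7.733 × 10^-3 mol, y = 3.408 × 10^-3 mol
mass of Na2CO3 = 7.733 × 10^-3 × 105.99 = 0.8197 g
% Na2CO3 = 0.8197 / 1.106 × 100 = 74.11 %

74.11 %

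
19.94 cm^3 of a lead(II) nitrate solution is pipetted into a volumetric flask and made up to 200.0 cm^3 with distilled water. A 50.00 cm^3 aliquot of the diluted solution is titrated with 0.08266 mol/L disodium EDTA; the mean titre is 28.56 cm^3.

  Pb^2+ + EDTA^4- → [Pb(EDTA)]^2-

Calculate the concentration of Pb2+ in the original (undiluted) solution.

0.4736 mol/L

n(EDTA) = 0.02856 × 0.08266 = 2.361 × 10^-3 mol
n(Pb2+) in the aliquot = 2.361 × 10^-3 mol (1:1 ratio)
[Pb2+]_dilute = 2.361 × 10^-3 / 0.05000 = 0.04722 mol/L
Dilution factor = 200.0 / 19.94 = 10.03
[Pb2+]_stock = 0.04722 × 10.03 = 0.4736 mol/L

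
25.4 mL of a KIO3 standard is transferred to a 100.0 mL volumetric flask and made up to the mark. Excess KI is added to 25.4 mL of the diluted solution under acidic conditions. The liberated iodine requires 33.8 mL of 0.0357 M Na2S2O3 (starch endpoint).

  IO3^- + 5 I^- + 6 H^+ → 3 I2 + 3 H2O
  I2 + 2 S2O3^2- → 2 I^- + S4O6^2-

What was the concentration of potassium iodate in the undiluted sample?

n(S2O3^2-) = 0.0338 × 0.0357 = 1.21 × 10^-3 mol
n(I2) = n(S2O3^2-)/2 = 6.03 × 10^-4 mol
From the 1:3 ratio, n(IO3^-) in the aliquot = 1/3 × 6.03 × 10^-4 = 2.01 × 10^-4 mol
[IO3^-]_dilute = 2.01 × 10^-4 / 0.0254 = 0.00792 mol/L
[IO3^-]_original = 0.00792 × 100.0/25.4 = 0.0312 mol/L

0.0312 M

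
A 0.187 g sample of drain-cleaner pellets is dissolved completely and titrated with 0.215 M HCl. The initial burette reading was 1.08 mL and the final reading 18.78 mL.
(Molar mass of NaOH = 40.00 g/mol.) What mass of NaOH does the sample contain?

0.152 g

NaOH + HCl → NaCl + H2O
n(HCl) = 0.0177 L × 0.215 mol/L = 3.81 × 10^-3 mol
n(NaOH) = 3.81 × 10^-3 mol (1:1 ratio)
mass of NaOH = 3.81 × 10^-3 × 40.00 g/mol = 0.152 g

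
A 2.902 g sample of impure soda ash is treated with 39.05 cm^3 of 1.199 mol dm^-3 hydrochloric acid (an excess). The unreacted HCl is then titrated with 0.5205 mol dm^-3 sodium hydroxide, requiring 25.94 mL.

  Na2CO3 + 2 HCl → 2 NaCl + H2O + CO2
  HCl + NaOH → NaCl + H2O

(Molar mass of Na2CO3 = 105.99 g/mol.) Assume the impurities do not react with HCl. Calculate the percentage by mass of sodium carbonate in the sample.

n(HCl) added = 0.03905 × 1.199 = 0.04682 mol
n(NaOH) used in back-titration = 0.02594 × 0.5205 = 0.01350 mol
n(HCl) left over = 0.01350 mol (1:1 ratio)
n(HCl) consumed by analyte = 0.04682 − 0.01350 = 0.03332 mol
From the 1:2 ratio, n(Na2CO3) = 1/2 × 0.03332 = 0.01666 mol
mass of Na2CO3 = 0.01666 × 105.99 = 1.766 g
% Na2CO3 = 1.766 / 2.902 × 100 = 60.85 %

60.85 %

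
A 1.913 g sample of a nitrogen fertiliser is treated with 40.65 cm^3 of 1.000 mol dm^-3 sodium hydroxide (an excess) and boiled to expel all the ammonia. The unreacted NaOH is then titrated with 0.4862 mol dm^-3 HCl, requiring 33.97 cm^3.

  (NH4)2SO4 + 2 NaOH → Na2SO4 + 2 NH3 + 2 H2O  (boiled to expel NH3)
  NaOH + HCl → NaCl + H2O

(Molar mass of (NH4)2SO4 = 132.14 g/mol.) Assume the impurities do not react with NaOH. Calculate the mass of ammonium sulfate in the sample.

1.595 g

n(NaOH) added = 0.04065 × 1.000 = 0.04065 mol
n(HCl) used in back-titration = 0.03397 × 0.4862 = 0.01652 mol
n(NaOH) left over = 0.01652 mol (1:1 ratio)
n(NaOH) consumed by analyte = 0.04065 − 0.01652 = 0.02413 mol
From the 1:2 ratio, n((NH4)2SO4) = 1/2 × 0.02413 = 0.01207 mol
mass of (NH4)2SO4 = 0.01207 × 132.14 = 1.595 g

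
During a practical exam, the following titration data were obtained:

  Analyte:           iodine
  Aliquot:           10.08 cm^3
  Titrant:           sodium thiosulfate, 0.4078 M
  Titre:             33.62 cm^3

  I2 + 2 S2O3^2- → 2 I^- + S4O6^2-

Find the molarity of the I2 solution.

n(Na2S2O3) = 0.03362 L × 0.4078 mol/L = 0.01371 mol
From the 1:2 mole ratio, n(I2) = 1/2 × 0.01371 = 6.855 × 10^-3 mol
[I2] = 6.855 × 10^-3 mol / 0.01008 L = 0.6801 mol/L

0.6801 M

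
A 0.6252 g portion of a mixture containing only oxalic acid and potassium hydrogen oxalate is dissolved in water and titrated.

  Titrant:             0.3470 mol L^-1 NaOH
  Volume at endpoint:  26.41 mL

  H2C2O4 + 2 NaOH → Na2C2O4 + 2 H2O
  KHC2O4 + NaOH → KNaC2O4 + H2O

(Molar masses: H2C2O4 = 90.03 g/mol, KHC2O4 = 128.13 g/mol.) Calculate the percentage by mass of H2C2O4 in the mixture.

47.56 %

n(NaOH) = 0.02641 × 0.3470 = 9.164 × 10^-3 mol
Let x = n(H2C2O4), y = n(KHC2O4).
Titrant: 2x + 1y = 9.164 × 10^-3;  mass: 90.03x + 128.13y = 0.6252
Solving, x = 3.303 × 10^-3 mol, y = 2.559 × 10^-3 mol
mass of H2C2O4 = 3.303 × 10^-3 × 90.03 = 0.2973 g
% H2C2O4 = 0.2973 / 0.6252 × 100 = 47.56 %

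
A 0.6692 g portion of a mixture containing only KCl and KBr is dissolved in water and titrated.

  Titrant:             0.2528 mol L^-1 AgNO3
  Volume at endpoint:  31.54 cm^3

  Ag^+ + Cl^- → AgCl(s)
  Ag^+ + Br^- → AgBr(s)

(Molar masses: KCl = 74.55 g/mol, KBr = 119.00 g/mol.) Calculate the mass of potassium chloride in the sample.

0.4690 g

n(AgNO3) = 0.03154 × 0.2528 = 7.973 × 10^-3 mol
Let x = n(KCl), y = n(KBr).
Titrant: 1x + 1y = 7.973 × 10^-3;  mass: 74.55x + 119.00y = 0.6692
Solving, x = 6.291 × 10^-3 mol, y = 1.683 × 10^-3 mol
mass of KCl = 6.291 × 10^-3 × 74.55 = 0.4690 g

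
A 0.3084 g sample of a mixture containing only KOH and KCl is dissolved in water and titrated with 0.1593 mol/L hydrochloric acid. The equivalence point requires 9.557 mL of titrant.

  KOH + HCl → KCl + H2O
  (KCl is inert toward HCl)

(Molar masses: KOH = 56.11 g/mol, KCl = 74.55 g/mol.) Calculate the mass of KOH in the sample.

n(HCl) = 0.009557 × 0.1593 = 1.522 × 10^-3 mol
Let x = n(KOH), y = n(KCl).
Titrant: 1x = 1.522 × 10^-3;  mass: 56.11x + 74.55y = 0.3084
Solving, x = 1.522 × 10^-3 mol, y = 2.991 × 10^-3 mol
mass of KOH = 1.522 × 10^-3 × 56.11 = 0.08542 g

0.08542 g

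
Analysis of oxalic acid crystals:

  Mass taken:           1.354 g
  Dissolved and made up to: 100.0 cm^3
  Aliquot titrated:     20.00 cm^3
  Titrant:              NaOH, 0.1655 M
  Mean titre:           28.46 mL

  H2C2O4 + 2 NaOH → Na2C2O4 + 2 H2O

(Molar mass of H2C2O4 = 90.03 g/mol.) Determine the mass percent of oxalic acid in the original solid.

78.30 %

n(NaOH) per titration = 0.02846 × 0.1655 = 4.710 × 10^-3 mol
From the 1:2 ratio, n(H2C2O4) in each aliquot = 1/2 × 4.710 × 10^-3 = 2.355 × 10^-3 mol
n(H2C2O4) in the whole flask = 2.355 × 10^-3 × 100.0/20.00 = 0.01178 mol
mass of H2C2O4 = 0.01178 × 90.03 = 1.060 g
% H2C2O4 = 1.060 / 1.354 × 100 = 78.30 %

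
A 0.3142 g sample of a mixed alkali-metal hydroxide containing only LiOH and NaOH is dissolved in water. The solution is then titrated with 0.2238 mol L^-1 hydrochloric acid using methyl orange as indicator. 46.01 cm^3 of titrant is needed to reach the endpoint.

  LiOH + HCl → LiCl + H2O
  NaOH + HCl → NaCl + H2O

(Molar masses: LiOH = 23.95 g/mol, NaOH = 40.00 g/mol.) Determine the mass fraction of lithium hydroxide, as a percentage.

n(HCl) = 0.04601 × 0.2238 = 0.01030 mol
Let x = n(LiOH), y = n(NaOH).
Titrant: 1x + 1y = 0.01030;  mass: 23.95x + 40.00y = 0.3142
Solving, x = 6.086 × 10^-3 mol, y = 4.211 × 10^-3 mol
mass of LiOH = 6.086 × 10^-3 × 23.95 = 0.1458 g
% LiOH = 0.1458 / 0.3142 × 100 = 46.39 %

46.39 %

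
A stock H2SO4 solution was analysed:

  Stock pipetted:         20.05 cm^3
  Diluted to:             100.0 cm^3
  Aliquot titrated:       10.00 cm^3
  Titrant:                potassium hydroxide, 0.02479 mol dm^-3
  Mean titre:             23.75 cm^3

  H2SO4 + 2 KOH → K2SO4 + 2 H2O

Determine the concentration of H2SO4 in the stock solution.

n(KOH) = 0.02375 × 0.02479 = 5.888 × 10^-4 mol
From the 1:2 ratio, n(H2SO4) in the aliquot = 1/2 × 5.888 × 10^-4 = 2.944 × 10^-4 mol
[H2SO4]_dilute = 2.944 × 10^-4 / 0.01000 = 0.02944 mol/L
Dilution factor = 100.0 / 20.05 = 4.988
[H2SO4]_stock = 0.02944 × 4.988 = 0.1468 mol/L

0.1468 mol/L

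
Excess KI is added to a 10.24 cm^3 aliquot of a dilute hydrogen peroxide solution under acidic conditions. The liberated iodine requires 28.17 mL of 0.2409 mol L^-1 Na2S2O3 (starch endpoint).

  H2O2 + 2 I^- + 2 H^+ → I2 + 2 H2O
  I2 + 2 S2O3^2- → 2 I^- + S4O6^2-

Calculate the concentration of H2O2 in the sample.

0.3314 mol/L

n(S2O3^2-) = 0.02817 × 0.2409 = 6.786 × 10^-3 mol
n(I2) = n(S2O3^2-)/2 = 3.393 × 10^-3 mol
n(H2O2) in the aliquot = 3.393 × 10^-3 mol (1:1 ratio)
[H2O2] = 3.393 × 10^-3 / 0.01024 = 0.3314 mol/L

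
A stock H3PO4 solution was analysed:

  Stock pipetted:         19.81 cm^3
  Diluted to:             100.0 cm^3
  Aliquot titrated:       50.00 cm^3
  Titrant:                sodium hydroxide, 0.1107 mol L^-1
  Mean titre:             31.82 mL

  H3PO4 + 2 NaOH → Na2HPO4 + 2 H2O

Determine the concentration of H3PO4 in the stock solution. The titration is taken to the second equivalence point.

n(NaOH) = 0.03182 × 0.1107 = 3.522 × 10^-3 mol
From the 1:2 ratio, n(H3PO4) in the aliquot = 1/2 × 3.522 × 10^-3 = 1.761 × 10^-3 mol
[H3PO4]_dilute = 1.761 × 10^-3 / 0.05000 = 0.03522 mol/L
Dilution factor = 100.0 / 19.81 = 5.048
[H3PO4]_stock = 0.03522 × 5.048 = 0.1778 mol/L

0.1778 mol/L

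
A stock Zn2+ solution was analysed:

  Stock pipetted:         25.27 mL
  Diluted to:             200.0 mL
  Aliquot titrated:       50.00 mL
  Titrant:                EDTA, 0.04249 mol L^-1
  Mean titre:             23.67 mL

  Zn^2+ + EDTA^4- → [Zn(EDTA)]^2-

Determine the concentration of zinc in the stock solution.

0.1592 mol/L

n(EDTA) = 0.02367 × 0.04249 = 1.006 × 10^-3 mol
n(Zn2+) in the aliquot = 1.006 × 10^-3 mol (1:1 ratio)
[Zn2+]_dilute = 1.006 × 10^-3 / 0.05000 = 0.02011 mol/L
Dilution factor = 200.0 / 25.27 = 7.915
[Zn2+]_stock = 0.02011 × 7.915 = 0.1592 mol/L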